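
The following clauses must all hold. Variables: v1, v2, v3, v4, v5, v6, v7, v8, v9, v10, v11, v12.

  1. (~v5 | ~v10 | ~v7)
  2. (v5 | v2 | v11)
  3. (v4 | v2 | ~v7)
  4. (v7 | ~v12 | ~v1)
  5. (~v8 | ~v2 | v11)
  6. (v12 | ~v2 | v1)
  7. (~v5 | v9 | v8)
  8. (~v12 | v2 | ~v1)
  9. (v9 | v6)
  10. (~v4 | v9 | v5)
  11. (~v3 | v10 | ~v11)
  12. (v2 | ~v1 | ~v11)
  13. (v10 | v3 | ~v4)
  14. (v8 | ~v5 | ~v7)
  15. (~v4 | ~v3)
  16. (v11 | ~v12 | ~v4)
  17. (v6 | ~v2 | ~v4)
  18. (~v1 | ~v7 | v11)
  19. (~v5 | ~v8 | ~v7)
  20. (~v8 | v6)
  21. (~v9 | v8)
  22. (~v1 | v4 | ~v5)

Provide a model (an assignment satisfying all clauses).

v1 = T  v2 = F  v3 = F  v4 = T  v5 = T  v6 = T  v7 = F  v8 = T  v9 = F  v10 = T  v11 = F  v12 = F

Check each clause:
  1. (~v5 | ~v10 | ~v7) — ~v7 is true.
  2. (v5 | v2 | v11) — v5 is true.
  3. (v2 | v4 | ~v7) — ~v7 is true.
  4. (~v1 | ~v12 | v7) — ~v12 is true.
  5. (~v2 | ~v8 | v11) — ~v2 is true.
  6. (v12 | v1 | ~v2) — v1 is true.
  7. (v9 | ~v5 | v8) — v8 is true.
  8. (v2 | ~v12 | ~v1) — ~v12 is true.
  9. (v6 | v9) — v6 is true.
  10. (v9 | v5 | ~v4) — v5 is true.
  11. (~v11 | v10 | ~v3) — ~v3 is true.
  12. (~v1 | ~v11 | v2) — ~v11 is true.
  13. (v10 | v3 | ~v4) — v10 is true.
  14. (~v7 | v8 | ~v5) — v8 is true.
  15. (~v4 | ~v3) — ~v3 is true.
  16. (v11 | ~v12 | ~v4) — ~v12 is true.
  17. (~v2 | ~v4 | v6) — v6 is true.
  18. (~v1 | ~v7 | v11) — ~v7 is true.
  19. (~v5 | ~v8 | ~v7) — ~v7 is true.
  20. (v6 | ~v8) — v6 is true.
  21. (v8 | ~v9) — v8 is true.
  22. (~v1 | v4 | ~v5) — v4 is true.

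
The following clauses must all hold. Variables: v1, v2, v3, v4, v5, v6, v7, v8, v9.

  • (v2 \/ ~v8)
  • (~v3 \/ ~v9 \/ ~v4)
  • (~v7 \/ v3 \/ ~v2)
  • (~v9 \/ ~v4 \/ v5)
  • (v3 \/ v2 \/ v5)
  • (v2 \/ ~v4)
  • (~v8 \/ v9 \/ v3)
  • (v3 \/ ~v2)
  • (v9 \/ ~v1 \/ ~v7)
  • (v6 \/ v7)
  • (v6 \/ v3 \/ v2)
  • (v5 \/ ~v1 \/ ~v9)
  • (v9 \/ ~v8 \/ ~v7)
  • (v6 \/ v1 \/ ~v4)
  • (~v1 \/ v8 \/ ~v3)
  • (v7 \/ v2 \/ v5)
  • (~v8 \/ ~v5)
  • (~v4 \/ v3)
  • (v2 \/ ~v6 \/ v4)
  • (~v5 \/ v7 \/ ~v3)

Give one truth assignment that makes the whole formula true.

v1 = False, v2 = False, v3 = True, v4 = False, v5 = True, v6 = False, v7 = True, v8 = False, v9 = False

Check each clause:
  1. (~v8 \/ v2) — ~v8 is true.
  2. (~v3 \/ ~v9 \/ ~v4) — ~v4 is true.
  3. (~v2 \/ v3 \/ ~v7) — v3 is true.
  4. (v5 \/ ~v9 \/ ~v4) — ~v4 is true.
  5. (v5 \/ v2 \/ v3) — v3 is true.
  6. (v2 \/ ~v4) — ~v4 is true.
  7. (~v8 \/ v3 \/ v9) — ~v8 is true.
  8. (v3 \/ ~v2) — v3 is true.
  9. (~v7 \/ ~v1 \/ v9) — ~v1 is true.
  10. (v7 \/ v6) — v7 is true.
  11. (v3 \/ v6 \/ v2) — v3 is true.
  12. (~v1 \/ ~v9 \/ v5) — v5 is true.
  13. (v9 \/ ~v8 \/ ~v7) — ~v8 is true.
  14. (v6 \/ v1 \/ ~v4) — ~v4 is true.
  15. (v8 \/ ~v1 \/ ~v3) — ~v1 is true.
  16. (v5 \/ v7 \/ v2) — v5 is true.
  17. (~v8 \/ ~v5) — ~v8 is true.
  18. (v3 \/ ~v4) — v3 is true.
  19. (~v6 \/ v2 \/ v4) — ~v6 is true.
  20. (~v5 \/ v7 \/ ~v3) — v7 is true.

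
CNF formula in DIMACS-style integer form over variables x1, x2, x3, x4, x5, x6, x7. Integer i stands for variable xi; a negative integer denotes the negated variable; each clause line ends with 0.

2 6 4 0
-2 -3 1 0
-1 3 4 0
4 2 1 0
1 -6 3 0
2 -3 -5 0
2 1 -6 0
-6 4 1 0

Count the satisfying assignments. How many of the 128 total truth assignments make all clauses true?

52

Split on x1, then x2.
  x1=T, x2=T: x5, x6, x7 free; 3 ways for (x3,x4) × 2^3 = 24.
  x1=T, x2=F: x7 free; 7 ways for (x3,x4,x5,x6) × 2^1 = 14.
  x1=F, x2=T: forces x3=F; x6=F; x4, x5, x7 free → 2^3 = 8.
  x1=F, x2=F: x7 free; 3 ways for (x3,x4,x5,x6) × 2^1 = 6.
Total: 24 + 14 + 8 + 6 = 52.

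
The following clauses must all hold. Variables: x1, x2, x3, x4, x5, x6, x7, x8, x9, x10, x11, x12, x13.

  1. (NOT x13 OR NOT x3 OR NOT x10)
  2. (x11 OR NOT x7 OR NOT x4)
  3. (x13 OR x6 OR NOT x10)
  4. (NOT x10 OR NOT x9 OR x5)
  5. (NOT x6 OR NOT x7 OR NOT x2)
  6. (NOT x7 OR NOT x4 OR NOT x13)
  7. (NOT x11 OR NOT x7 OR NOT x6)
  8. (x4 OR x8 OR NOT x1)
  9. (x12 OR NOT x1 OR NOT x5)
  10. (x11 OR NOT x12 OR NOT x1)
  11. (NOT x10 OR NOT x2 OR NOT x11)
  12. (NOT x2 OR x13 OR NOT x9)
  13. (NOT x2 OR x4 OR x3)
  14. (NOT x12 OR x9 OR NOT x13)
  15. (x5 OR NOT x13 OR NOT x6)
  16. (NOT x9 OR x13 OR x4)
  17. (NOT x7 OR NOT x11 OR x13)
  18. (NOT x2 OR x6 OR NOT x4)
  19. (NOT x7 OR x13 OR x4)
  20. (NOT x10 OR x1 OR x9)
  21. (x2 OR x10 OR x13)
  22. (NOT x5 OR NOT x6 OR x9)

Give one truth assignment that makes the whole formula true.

x1=False, x2=False, x3=True, x4=True, x5=True, x6=True, x7=False, x8=False, x9=True, x10=False, x11=True, x12=True, x13=True

x7 occurs only negated in the remaining clauses — set x7 = False.
Set x1 = False and propagate.
Set x2 = False and propagate.
Set x3 = True and propagate.
For the remaining variables, x4 = True, x5 = True, x6 = True, x8 = False, x9 = True, x10 = False, x11 = True, x12 = True, x13 = True works.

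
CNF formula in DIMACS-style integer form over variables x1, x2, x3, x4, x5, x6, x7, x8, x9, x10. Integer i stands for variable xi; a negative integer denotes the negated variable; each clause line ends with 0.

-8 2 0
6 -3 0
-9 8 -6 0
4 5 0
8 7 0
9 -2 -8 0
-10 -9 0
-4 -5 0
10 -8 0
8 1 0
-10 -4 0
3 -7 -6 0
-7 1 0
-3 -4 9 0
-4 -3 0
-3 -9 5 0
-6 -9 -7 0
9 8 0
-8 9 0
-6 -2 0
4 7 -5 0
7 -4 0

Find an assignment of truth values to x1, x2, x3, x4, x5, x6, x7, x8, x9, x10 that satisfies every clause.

Pure literal: x1 appears only positively; assign x1 = True.
Set x2 = True and propagate.
  then x6 is forced to False.
  then x3 is forced to False.
Branch on x4: take x4 = True.
  then x5 is forced to False.
  then x10 is forced to False.
  then x8 is forced to False.
  then x7 is forced to True.
  then x9 is forced to True.
Every clause has at least one true literal under this assignment.

x1=T  x2=T  x3=F  x4=T  x5=F  x6=F  x7=T  x8=F  x9=T  x10=F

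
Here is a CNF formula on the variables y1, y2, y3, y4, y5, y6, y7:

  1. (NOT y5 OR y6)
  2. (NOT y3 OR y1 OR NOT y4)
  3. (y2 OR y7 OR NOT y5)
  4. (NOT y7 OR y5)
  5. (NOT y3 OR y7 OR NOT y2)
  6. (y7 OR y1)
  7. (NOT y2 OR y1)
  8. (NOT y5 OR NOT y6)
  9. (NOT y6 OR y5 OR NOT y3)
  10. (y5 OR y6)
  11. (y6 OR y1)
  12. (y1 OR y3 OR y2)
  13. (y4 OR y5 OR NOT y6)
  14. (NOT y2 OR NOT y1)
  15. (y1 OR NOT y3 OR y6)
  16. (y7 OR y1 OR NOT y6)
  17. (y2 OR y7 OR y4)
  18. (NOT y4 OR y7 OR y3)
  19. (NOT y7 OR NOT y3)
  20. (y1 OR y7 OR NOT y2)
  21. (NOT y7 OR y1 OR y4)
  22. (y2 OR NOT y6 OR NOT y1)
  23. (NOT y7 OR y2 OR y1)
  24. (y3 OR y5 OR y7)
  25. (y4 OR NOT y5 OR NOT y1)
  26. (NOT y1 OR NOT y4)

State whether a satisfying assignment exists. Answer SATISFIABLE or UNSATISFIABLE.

y1 = True:
  propagation gives y2=False, y6=False, y5=False; an empty clause results — contradiction.
y1 = False:
  propagation gives y7=True, y5=True, y6=True; an empty clause results — contradiction.
Every branch closes, so no satisfying assignment exists.

UNSATISFIABLE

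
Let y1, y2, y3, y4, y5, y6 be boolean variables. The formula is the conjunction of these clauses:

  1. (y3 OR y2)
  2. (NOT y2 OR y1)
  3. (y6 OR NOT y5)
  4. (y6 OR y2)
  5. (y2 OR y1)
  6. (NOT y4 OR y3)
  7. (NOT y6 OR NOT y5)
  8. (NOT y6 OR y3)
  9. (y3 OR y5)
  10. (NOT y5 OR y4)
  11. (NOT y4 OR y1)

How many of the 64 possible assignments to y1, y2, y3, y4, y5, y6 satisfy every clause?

6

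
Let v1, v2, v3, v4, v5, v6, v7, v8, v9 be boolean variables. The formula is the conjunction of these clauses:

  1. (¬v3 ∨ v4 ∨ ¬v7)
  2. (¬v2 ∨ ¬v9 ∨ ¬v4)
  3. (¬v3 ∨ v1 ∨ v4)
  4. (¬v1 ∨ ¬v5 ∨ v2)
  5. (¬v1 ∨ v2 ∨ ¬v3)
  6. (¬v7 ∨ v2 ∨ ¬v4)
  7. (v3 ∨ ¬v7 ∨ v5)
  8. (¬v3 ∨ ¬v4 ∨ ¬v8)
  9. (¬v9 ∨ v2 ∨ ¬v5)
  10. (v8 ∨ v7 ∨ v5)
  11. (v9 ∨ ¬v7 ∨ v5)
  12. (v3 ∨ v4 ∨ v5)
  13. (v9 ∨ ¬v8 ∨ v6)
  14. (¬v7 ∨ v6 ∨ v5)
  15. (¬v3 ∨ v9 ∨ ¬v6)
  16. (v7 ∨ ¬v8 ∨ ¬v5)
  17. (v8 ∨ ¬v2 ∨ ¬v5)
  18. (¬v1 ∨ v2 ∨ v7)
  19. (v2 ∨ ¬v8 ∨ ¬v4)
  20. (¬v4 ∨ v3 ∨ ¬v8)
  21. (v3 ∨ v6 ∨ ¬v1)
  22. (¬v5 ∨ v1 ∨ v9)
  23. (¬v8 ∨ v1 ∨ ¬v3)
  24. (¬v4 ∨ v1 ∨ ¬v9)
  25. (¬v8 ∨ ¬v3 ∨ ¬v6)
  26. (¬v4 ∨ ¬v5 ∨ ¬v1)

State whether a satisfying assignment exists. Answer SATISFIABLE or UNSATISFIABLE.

SATISFIABLE

Set v1 = True and propagate.
For the remaining variables, v2 = True, v3 = False, v4 = False, v5 = True, v6 = True, v7 = True, v8 = True, v9 = False works.
So v1=True, v2=True, v3=False, v4=False, v5=True, v6=True, v7=True, v8=True, v9=False is a satisfying assignment.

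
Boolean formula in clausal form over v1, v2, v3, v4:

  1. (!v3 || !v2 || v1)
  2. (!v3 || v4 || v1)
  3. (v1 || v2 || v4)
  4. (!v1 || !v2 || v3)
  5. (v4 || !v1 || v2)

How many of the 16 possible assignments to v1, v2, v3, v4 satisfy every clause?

8

Split on v1, then v2.
  v1=T, v2=T: remaining (v3,v4) ∈ {(T,F); (T,T)} — 2.
  v1=T, v2=F: remaining (v3,v4) ∈ {(F,T); (T,T)} — 2.
  v1=F, v2=T: remaining (v3,v4) ∈ {(F,F); (F,T)} — 2.
  v1=F, v2=F: remaining (v3,v4) ∈ {(F,T); (T,T)} — 2.
Total: 2 + 2 + 2 + 2 = 8.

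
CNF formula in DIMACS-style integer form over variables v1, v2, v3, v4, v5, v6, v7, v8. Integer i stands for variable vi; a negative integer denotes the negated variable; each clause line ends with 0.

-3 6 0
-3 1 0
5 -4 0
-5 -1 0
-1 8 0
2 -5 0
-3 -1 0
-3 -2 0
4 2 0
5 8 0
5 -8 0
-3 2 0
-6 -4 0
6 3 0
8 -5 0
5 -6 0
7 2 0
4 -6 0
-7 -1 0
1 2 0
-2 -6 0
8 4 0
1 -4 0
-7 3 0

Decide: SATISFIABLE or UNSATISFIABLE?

v1 = True:
  propagation gives v5=False, v4=False, v8=True; an empty clause results — contradiction.
v1 = False:
  propagation gives v3=False, v6=True, v4=False; an empty clause results — contradiction.
Every branch closes, so no satisfying assignment exists.

UNSATISFIABLE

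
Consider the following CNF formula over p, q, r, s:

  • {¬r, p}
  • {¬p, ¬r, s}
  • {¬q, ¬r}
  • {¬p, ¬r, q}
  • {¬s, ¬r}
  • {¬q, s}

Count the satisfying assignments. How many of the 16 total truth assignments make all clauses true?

Satisfying assignments:
  p=0 q=0 r=0 s=0
  p=0 q=0 r=0 s=1
  p=0 q=1 r=0 s=1
  p=1 q=0 r=0 s=0
  p=1 q=0 r=0 s=1
  p=1 q=1 r=0 s=1
Count: 6.

6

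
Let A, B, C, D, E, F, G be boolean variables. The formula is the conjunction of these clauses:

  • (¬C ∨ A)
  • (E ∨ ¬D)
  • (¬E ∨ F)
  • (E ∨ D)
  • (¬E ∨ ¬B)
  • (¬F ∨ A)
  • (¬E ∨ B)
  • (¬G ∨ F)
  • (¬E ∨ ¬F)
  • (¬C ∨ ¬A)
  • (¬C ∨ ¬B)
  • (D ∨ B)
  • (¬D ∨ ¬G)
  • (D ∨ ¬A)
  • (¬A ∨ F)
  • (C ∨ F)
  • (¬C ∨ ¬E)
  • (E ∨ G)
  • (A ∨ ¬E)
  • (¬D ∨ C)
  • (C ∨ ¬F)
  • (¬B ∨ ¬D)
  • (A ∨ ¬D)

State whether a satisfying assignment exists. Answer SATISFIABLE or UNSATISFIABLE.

UNSATISFIABLE

E = True:
  propagation gives F=True; an empty clause results — contradiction.
E = False:
  propagation gives D=False; an empty clause results — contradiction.
Every branch closes, so no satisfying assignment exists.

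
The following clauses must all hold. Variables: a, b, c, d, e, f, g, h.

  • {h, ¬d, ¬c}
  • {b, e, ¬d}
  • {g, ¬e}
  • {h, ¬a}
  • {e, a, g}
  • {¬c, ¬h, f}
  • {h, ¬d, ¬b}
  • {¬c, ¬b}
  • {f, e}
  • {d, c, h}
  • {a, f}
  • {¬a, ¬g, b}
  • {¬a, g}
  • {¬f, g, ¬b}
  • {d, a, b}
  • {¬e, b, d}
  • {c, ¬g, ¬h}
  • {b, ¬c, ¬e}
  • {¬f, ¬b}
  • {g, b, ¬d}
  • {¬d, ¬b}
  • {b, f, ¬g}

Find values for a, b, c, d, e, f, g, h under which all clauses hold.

Set a = False and propagate.
  then f is forced to True.
  then b is forced to False.
  then d is forced to True.
  then e is forced to True.
  then g is forced to True.
  then c is forced to False.
  then h is forced to False.
Check each clause:
  1. {¬d, h, ¬c} — ¬c is true.
  2. {b, ¬d, e} — e is true.
  3. {¬e, g} — g is true.
  4. {¬a, h} — ¬a is true.
  5. {e, a, g} — e is true.
  6. {¬c, f, ¬h} — ¬h is true.
  7. {h, ¬b, ¬d} — ¬b is true.
  8. {¬b, ¬c} — ¬c is true.
  9. {e, f} — e is true.
  10. {h, c, d} — d is true.
  11. {f, a} — f is true.
  12. {b, ¬a, ¬g} — ¬a is true.
  13. {¬a, g} — ¬a is true.
  14. {¬b, g, ¬f} — ¬b is true.
  15. {b, d, a} — d is true.
  16. {d, ¬e, b} — d is true.
  17. {¬g, ¬h, c} — ¬h is true.
  18. {b, ¬c, ¬e} — ¬c is true.
  19. {¬f, ¬b} — ¬b is true.
  20. {b, ¬d, g} — g is true.
  21. {¬d, ¬b} — ¬b is true.
  22. {b, f, ¬g} — f is true.

a = False, b = False, c = False, d = True, e = True, f = True, g = True, h = False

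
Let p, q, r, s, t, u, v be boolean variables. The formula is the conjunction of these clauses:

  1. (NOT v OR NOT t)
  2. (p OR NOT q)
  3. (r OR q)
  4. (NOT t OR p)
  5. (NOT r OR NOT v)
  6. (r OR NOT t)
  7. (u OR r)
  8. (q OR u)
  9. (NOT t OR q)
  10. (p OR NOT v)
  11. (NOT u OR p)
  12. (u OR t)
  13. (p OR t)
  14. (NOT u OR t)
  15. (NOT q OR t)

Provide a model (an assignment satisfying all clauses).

Pure literal: p appears only positively; assign p = True.
Pure literal: v appears only negated; assign v = False.
Branch on q: take q = True.
  then t is forced to True.
  then r is forced to True.
s, u are now unconstrained; take s = False, u = False.
Check each clause:
  1. (NOT v OR NOT t) — NOT v is true.
  2. (p OR NOT q) — p is true.
  3. (r OR q) — q is true.
  4. (p OR NOT t) — p is true.
  5. (NOT v OR NOT r) — NOT v is true.
  6. (NOT t OR r) — r is true.
  7. (r OR u) — r is true.
  8. (q OR u) — q is true.
  9. (q OR NOT t) — q is true.
  10. (p OR NOT v) — p is true.
  11. (NOT u OR p) — p is true.
  12. (t OR u) — t is true.
  13. (p OR t) — p is true.
  14. (NOT u OR t) — NOT u is true.
  15. (t OR NOT q) — t is true.

p=True  q=True  r=True  s=False  t=True  u=False  v=False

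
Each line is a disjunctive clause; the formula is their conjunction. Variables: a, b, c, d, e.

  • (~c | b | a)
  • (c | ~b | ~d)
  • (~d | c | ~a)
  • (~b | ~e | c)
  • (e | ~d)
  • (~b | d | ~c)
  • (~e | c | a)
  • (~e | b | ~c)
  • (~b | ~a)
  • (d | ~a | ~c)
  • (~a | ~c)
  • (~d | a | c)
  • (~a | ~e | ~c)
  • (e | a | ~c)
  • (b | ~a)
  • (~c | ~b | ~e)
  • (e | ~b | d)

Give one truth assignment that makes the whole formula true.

a=False, b=False, c=False, d=False, e=False

Branch on a: take a = False.
For the remaining variables, b = False, c = False, d = False, e = False works.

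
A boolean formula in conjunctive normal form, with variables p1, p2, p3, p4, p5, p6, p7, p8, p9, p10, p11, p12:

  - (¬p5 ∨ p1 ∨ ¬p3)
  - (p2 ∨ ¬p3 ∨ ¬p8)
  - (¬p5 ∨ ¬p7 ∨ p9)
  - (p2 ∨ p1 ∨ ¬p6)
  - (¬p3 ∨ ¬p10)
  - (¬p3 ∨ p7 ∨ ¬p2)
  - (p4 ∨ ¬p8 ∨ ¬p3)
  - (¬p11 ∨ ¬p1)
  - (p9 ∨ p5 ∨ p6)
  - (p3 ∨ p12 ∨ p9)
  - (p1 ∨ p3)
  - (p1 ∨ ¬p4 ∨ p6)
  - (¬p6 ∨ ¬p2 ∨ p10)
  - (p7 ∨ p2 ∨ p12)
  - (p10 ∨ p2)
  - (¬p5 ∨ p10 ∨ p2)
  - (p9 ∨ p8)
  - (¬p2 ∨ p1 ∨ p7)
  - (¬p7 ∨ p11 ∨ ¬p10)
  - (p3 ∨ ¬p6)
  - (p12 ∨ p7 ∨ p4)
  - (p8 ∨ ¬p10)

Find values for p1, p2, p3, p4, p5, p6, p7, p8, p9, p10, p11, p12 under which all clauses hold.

Pure literal: p9 appears only positively; assign p9 = True.
Set p1 = True and propagate.
  then p11 is forced to False.
The remaining clauses are satisfied by p2 = True, p3 = False, p4 = True, p5 = False, p6 = False, p7 = False, p8 = True, p10 = True, p12 = False.

p1 = True, p2 = True, p3 = False, p4 = True, p5 = False, p6 = False, p7 = False, p8 = True, p9 = True, p10 = True, p11 = False, p12 = False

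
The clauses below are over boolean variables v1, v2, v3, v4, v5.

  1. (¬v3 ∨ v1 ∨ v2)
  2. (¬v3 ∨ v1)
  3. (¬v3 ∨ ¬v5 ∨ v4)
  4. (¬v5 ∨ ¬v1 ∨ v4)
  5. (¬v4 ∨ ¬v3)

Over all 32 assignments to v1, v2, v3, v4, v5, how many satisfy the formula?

16

Case analysis on v3 and v1:
  v3=T, v1=T: remaining (v2,v4,v5) ∈ {(F,F,F); (T,F,F)} — 2.
  v3=T, v1=F: a clause becomes empty — 0.
  v3=F, v1=T: v2 free; 3 ways for (v4,v5) × 2^1 = 6.
  v3=F, v1=F: v2, v4, v5 free → 2^3 = 8.
Total: 2 + 0 + 6 + 8 = 16.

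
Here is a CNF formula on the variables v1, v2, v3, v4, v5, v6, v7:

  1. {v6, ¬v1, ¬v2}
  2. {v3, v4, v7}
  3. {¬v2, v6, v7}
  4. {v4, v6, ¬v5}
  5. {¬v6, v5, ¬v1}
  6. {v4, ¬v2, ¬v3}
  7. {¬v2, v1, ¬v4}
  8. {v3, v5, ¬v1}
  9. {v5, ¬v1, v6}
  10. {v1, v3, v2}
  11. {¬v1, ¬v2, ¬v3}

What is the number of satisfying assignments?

Case analysis on v1 and v2:
  v1=T, v2=T: remaining (v3,v4,v5,v6,v7) ∈ {(F,F,T,T,T); (F,T,T,T,F); (F,T,T,T,T)} — 3.
  v1=T, v2=F: 11 of the 32 assignments to (v3,v4,v5,v6,v7) work.
  v1=F, v2=T: remaining (v3,v4,v5,v6,v7) ∈ {(F,F,F,F,T); (F,F,F,T,T); (F,F,T,T,T)} — 3.
  v1=F, v2=F: v7 free; 7 ways for (v3,v4,v5,v6) × 2^1 = 14.
Total: 3 + 11 + 3 + 14 = 31.

31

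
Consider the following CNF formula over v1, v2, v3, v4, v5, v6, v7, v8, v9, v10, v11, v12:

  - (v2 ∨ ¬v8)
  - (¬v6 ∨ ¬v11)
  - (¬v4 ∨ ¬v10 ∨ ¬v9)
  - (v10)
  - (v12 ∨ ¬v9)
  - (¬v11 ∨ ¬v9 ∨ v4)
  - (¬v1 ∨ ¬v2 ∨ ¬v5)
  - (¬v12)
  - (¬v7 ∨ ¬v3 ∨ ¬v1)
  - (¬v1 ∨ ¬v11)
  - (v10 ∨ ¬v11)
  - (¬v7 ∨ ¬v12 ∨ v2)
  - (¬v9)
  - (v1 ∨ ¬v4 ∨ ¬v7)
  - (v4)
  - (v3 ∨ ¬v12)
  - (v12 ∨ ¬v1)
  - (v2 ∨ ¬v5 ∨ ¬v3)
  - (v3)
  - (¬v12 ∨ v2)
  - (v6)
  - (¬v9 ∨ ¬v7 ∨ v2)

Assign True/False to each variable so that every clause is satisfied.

v1 = F, v2 = F, v3 = T, v4 = T, v5 = F, v6 = T, v7 = F, v8 = F, v9 = F, v10 = T, v11 = F, v12 = F

Check each clause:
  1. (v2 ∨ ¬v8) — ¬v8 is true.
  2. (¬v11 ∨ ¬v6) — ¬v11 is true.
  3. (¬v10 ∨ ¬v4 ∨ ¬v9) — ¬v9 is true.
  4. (v10) — v10 is true.
  5. (v12 ∨ ¬v9) — ¬v9 is true.
  6. (¬v11 ∨ v4 ∨ ¬v9) — v4 is true.
  7. (¬v5 ∨ ¬v2 ∨ ¬v1) — ¬v5 is true.
  8. (¬v12) — ¬v12 is true.
  9. (¬v7 ∨ ¬v3 ∨ ¬v1) — ¬v7 is true.
  10. (¬v1 ∨ ¬v11) — ¬v11 is true.
  11. (v10 ∨ ¬v11) — v10 is true.
  12. (¬v12 ∨ v2 ∨ ¬v7) — ¬v7 is true.
  13. (¬v9) — ¬v9 is true.
  14. (¬v4 ∨ v1 ∨ ¬v7) — ¬v7 is true.
  15. (v4) — v4 is true.
  16. (v3 ∨ ¬v12) — v3 is true.
  17. (v12 ∨ ¬v1) — ¬v1 is true.
  18. (¬v5 ∨ v2 ∨ ¬v3) — ¬v5 is true.
  19. (v3) — v3 is true.
  20. (v2 ∨ ¬v12) — ¬v12 is true.
  21. (v6) — v6 is true.
  22. (v2 ∨ ¬v7 ∨ ¬v9) — ¬v7 is true.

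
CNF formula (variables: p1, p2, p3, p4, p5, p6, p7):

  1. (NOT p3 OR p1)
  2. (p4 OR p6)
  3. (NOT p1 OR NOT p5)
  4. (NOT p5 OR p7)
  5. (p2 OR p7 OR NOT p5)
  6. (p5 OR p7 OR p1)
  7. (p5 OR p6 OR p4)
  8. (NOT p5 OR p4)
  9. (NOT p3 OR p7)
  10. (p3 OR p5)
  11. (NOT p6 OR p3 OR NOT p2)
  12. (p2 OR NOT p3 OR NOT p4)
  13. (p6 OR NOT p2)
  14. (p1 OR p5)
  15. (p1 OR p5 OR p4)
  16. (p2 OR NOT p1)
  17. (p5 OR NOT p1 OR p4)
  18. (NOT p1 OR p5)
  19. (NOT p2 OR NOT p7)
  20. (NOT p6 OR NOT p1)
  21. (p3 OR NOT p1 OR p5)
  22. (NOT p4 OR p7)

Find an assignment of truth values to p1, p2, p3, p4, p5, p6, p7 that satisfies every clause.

p1 = False  p2 = False  p3 = False  p4 = True  p5 = True  p6 = True  p7 = True

Check each clause:
  1. (p1 OR NOT p3) — NOT p3 is true.
  2. (p6 OR p4) — p4 is true.
  3. (NOT p5 OR NOT p1) — NOT p1 is true.
  4. (p7 OR NOT p5) — p7 is true.
  5. (NOT p5 OR p2 OR p7) — p7 is true.
  6. (p7 OR p5 OR p1) — p5 is true.
  7. (p4 OR p6 OR p5) — p4 is true.
  8. (NOT p5 OR p4) — p4 is true.
  9. (p7 OR NOT p3) — NOT p3 is true.
  10. (p5 OR p3) — p5 is true.
  11. (p3 OR NOT p2 OR NOT p6) — NOT p2 is true.
  12. (p2 OR NOT p3 OR NOT p4) — NOT p3 is true.
  13. (p6 OR NOT p2) — NOT p2 is true.
  14. (p1 OR p5) — p5 is true.
  15. (p5 OR p4 OR p1) — p4 is true.
  16. (p2 OR NOT p1) — NOT p1 is true.
  17. (p5 OR NOT p1 OR p4) — p4 is true.
  18. (p5 OR NOT p1) — p5 is true.
  19. (NOT p2 OR NOT p7) — NOT p2 is true.
  20. (NOT p1 OR NOT p6) — NOT p1 is true.
  21. (NOT p1 OR p3 OR p5) — p5 is true.
  22. (p7 OR NOT p4) — p7 is true.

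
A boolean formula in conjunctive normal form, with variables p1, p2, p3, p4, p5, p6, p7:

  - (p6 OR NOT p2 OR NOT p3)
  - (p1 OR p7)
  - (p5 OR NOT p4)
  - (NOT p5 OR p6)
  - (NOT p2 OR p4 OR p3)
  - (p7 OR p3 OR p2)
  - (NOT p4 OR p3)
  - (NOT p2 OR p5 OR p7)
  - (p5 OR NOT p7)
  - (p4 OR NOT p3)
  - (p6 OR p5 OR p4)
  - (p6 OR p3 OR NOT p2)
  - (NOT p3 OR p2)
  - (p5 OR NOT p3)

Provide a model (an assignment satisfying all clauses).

p1=False, p2=False, p3=False, p4=False, p5=True, p6=True, p7=True

Pure literal: p6 appears only positively; assign p6 = True.
Try p1 = False.
  then p7 is forced to True.
  then p5 is forced to True.
Branch on p2: take p2 = False.
  then p3 is forced to False.
  then p4 is forced to False.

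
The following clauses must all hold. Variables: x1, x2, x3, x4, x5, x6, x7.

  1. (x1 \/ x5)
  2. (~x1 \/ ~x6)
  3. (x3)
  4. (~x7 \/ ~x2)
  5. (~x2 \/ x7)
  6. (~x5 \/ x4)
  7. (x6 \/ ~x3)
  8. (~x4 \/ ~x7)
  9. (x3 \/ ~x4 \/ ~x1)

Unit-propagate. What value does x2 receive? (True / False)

Unit clause (x3) sets x3 = True.
In (~x3 \/ x6), ~x3 is now false; x6 must hold, so x6 = True.
(~x1 \/ ~x6): since x6 = True, the clause reduces to (~x1). x1 = False.
From (x5 \/ x1) and x1 = False: x5 = True.
(~x5 \/ x4): since x5 = True, the clause reduces to (x4). x4 = True.
From (~x7 \/ ~x4) and x4 = True: x7 = False.
(x7 \/ ~x2): since x7 = False, the clause reduces to (~x2). x2 = False.

False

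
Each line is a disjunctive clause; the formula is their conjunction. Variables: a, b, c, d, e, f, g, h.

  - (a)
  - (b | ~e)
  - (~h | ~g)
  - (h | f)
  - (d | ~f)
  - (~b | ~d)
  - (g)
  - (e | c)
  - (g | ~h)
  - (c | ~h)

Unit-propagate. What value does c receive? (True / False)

True

(a) stands alone — a = True.
(g) stands alone — g = True.
(~h | ~g): since g = True, the clause reduces to (~h). h = False.
(h | f) with h = False leaves only f, so f = True.
From (d | ~f) and f = True: d = True.
(~d | ~b) with d = True leaves only ~b, so b = False.
(~e | b) with b = False leaves only ~e, so e = False.
From (c | e) and e = False: c = True.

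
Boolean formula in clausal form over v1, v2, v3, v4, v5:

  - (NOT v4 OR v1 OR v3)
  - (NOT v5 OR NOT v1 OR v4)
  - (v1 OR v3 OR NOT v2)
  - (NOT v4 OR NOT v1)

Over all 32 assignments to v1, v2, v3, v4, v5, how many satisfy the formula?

14

Split on v1, then v4.
  v1=T, v4=T: a clause becomes empty — 0.
  v1=T, v4=F: remaining (v2,v3,v5) ∈ {(F,F,F); (F,T,F); (T,F,F); (T,T,F)} — 4.
  v1=F, v4=T: remaining (v2,v3,v5) ∈ {(F,T,F); (F,T,T); (T,T,F); (T,T,T)} — 4.
  v1=F, v4=F: v5 free; 3 ways for (v2,v3) × 2^1 = 6.
Total: 0 + 4 + 4 + 6 = 14.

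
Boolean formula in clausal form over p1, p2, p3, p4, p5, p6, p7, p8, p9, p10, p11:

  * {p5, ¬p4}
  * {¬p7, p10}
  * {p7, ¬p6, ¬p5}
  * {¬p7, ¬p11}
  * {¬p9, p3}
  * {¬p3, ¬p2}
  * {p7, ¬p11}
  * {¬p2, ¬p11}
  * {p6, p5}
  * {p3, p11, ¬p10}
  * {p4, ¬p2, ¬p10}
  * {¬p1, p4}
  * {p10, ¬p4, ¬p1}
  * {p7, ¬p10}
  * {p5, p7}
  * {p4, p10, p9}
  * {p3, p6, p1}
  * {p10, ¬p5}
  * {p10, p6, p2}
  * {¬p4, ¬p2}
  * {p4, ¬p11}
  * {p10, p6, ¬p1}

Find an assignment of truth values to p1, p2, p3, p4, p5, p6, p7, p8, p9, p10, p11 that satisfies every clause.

p1 = 0  p2 = 0  p3 = 1  p4 = 0  p5 = 1  p6 = 0  p7 = 1  p8 = 1  p9 = 0  p10 = 1  p11 = 0

Check each clause:
  1. {p5, ¬p4} — ¬p4 is true.
  2. {¬p7, p10} — p10 is true.
  3. {p7, ¬p6, ¬p5} — ¬p6 is true.
  4. {¬p11, ¬p7} — ¬p11 is true.
  5. {¬p9, p3} — p3 is true.
  6. {¬p2, ¬p3} — ¬p2 is true.
  7. {¬p11, p7} — ¬p11 is true.
  8. {¬p2, ¬p11} — ¬p11 is true.
  9. {p6, p5} — p5 is true.
  10. {p11, p3, ¬p10} — p3 is true.
  11. {p4, ¬p10, ¬p2} — ¬p2 is true.
  12. {p4, ¬p1} — ¬p1 is true.
  13. {¬p4, ¬p1, p10} — p10 is true.
  14. {¬p10, p7} — p7 is true.
  15. {p7, p5} — p5 is true.
  16. {p10, p4, p9} — p10 is true.
  17. {p3, p6, p1} — p3 is true.
  18. {¬p5, p10} — p10 is true.
  19. {p10, p6, p2} — p10 is true.
  20. {¬p2, ¬p4} — ¬p4 is true.
  21. {¬p11, p4} — ¬p11 is true.
  22. {¬p1, p10, p6} — p10 is true.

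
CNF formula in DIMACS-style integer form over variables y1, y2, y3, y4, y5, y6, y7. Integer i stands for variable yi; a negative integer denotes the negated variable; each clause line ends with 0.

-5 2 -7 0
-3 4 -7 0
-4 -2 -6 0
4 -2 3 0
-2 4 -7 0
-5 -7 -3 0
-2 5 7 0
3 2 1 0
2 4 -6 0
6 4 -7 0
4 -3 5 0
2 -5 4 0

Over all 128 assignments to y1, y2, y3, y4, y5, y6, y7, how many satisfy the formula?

33

Case analysis on y2 and y4:
  y2=1, y4=1: y1 free; 5 ways for (y3,y5,y6,y7) × 2^1 = 10.
  y2=1, y4=0: remaining (y1,y3,y5,y6,y7) ∈ {(0,1,1,0,0); (0,1,1,1,0); (1,1,1,0,0); (1,1,1,1,0)} — 4.
  y2=0, y4=1: y6 free; 9 ways for (y1,y3,y5,y7) × 2^1 = 18.
  y2=0, y4=0: remaining (y1,y3,y5,y6,y7) ∈ {(1,0,0,0,0)} — 1.
Total: 10 + 4 + 18 + 1 = 33.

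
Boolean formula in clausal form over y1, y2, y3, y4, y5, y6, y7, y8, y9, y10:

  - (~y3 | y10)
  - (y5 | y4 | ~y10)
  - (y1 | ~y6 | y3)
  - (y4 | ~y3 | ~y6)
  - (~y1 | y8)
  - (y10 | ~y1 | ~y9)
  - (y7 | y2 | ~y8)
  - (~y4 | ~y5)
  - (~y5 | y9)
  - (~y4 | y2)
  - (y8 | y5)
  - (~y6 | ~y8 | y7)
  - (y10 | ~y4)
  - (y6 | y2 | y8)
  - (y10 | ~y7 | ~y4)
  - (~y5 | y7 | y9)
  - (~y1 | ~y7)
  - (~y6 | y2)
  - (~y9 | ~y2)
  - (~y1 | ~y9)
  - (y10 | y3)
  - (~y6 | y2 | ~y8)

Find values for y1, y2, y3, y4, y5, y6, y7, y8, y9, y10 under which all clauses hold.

y1=0, y2=1, y3=1, y4=1, y5=0, y6=0, y7=1, y8=1, y9=0, y10=1

Check each clause:
  1. (~y3 | y10) — y10 is true.
  2. (~y10 | y4 | y5) — y4 is true.
  3. (~y6 | y3 | y1) — ~y6 is true.
  4. (~y6 | ~y3 | y4) — ~y6 is true.
  5. (y8 | ~y1) — y8 is true.
  6. (y10 | ~y1 | ~y9) — y10 is true.
  7. (y2 | ~y8 | y7) — y2 is true.
  8. (~y4 | ~y5) — ~y5 is true.
  9. (y9 | ~y5) — ~y5 is true.
  10. (~y4 | y2) — y2 is true.
  11. (y5 | y8) — y8 is true.
  12. (~y8 | y7 | ~y6) — ~y6 is true.
  13. (y10 | ~y4) — y10 is true.
  14. (y6 | y8 | y2) — y8 is true.
  15. (~y4 | ~y7 | y10) — y10 is true.
  16. (~y5 | y7 | y9) — ~y5 is true.
  17. (~y7 | ~y1) — ~y1 is true.
  18. (y2 | ~y6) — y2 is true.
  19. (~y9 | ~y2) — ~y9 is true.
  20. (~y9 | ~y1) — ~y1 is true.
  21. (y3 | y10) — y10 is true.
  22. (~y8 | ~y6 | y2) — y2 is true.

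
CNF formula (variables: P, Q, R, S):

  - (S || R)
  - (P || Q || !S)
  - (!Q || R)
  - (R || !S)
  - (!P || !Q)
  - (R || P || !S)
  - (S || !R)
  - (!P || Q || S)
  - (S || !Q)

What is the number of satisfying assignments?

Satisfying assignments:
  P=F Q=T R=T S=T
  P=T Q=F R=T S=T
That's 2 in total.

2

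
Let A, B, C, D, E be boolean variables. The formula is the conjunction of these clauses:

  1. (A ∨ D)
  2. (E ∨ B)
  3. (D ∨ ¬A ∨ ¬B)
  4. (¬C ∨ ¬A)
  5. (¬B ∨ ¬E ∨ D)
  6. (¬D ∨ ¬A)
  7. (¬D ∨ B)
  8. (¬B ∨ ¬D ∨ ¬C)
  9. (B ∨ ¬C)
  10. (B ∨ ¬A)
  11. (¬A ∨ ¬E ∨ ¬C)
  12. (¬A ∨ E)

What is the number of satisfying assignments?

2

Satisfying assignments:
  A=F B=T C=F D=T E=F
  A=F B=T C=F D=T E=T
Count: 2.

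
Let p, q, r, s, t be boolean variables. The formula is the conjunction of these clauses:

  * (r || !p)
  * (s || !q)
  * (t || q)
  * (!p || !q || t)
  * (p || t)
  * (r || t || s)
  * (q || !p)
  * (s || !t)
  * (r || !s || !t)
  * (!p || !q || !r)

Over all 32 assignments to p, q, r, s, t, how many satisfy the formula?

2

The models are:
  p=F q=F r=T s=T t=T
  p=F q=T r=T s=T t=T
Count: 2.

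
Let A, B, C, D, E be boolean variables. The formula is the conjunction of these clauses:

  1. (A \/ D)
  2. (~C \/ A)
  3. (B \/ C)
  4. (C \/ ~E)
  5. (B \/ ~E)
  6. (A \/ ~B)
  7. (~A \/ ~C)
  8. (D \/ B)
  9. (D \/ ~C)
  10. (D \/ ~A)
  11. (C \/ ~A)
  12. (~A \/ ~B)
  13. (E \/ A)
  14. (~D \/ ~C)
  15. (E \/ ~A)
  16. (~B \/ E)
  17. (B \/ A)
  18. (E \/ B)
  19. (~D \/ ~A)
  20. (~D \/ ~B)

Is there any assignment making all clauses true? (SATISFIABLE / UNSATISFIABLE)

UNSATISFIABLE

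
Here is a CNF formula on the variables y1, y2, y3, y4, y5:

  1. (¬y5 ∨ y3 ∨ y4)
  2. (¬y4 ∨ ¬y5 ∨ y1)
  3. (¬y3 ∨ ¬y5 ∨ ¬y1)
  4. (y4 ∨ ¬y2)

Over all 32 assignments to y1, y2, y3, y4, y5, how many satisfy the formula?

Case analysis on y4 and y5:
  y4=1, y5=1: remaining (y1,y2,y3) ∈ {(1,0,0); (1,1,0)} — 2.
  y4=1, y5=0: y1, y2, y3 free → 2^3 = 8.
  y4=0, y5=1: remaining (y1,y2,y3) ∈ {(0,0,1)} — 1.
  y4=0, y5=0: remaining (y1,y2,y3) ∈ {(0,0,0); (0,0,1); (1,0,0); (1,0,1)} — 4.
Total: 2 + 8 + 1 + 4 = 15.

15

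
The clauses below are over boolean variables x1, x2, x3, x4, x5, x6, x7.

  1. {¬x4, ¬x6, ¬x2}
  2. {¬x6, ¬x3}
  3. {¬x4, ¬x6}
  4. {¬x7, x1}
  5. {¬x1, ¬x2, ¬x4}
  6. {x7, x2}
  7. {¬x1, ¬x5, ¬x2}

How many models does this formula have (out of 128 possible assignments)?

26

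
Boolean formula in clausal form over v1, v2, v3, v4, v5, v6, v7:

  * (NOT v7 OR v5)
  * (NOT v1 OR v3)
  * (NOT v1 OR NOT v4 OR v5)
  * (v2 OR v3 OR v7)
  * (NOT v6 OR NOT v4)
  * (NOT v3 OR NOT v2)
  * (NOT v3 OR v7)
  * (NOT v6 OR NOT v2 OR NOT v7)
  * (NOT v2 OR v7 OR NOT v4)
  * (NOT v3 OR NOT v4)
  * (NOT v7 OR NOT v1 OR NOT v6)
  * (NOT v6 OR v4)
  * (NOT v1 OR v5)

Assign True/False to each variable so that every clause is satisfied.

v1=F, v2=T, v3=F, v4=F, v5=T, v6=F, v7=F

Pure literal: v1 appears only negated; assign v1 = False.
Pure literal: v5 appears only positively; assign v5 = True.
Try v2 = True.
  then v3 is forced to False.
Branch on v4: take v4 = False.
  then v6 is forced to False.
v7 is now unconstrained; take v7 = False.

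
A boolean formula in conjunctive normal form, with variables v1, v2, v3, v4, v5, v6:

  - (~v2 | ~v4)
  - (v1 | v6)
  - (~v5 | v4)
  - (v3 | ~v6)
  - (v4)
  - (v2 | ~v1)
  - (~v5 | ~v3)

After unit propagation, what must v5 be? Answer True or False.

False

(v4) stands alone — v4 = True.
(~v2 | ~v4): since v4 = True, the clause reduces to (~v2). v2 = False.
In (~v1 | v2), v2 is now false; ~v1 must hold, so v1 = False.
(v1 | v6): since v1 = False, the clause reduces to (v6). v6 = True.
In (~v6 | v3), ~v6 is now false; v3 must hold, so v3 = True.
(~v5 | ~v3): since v3 = True, the clause reduces to (~v5). v5 = False.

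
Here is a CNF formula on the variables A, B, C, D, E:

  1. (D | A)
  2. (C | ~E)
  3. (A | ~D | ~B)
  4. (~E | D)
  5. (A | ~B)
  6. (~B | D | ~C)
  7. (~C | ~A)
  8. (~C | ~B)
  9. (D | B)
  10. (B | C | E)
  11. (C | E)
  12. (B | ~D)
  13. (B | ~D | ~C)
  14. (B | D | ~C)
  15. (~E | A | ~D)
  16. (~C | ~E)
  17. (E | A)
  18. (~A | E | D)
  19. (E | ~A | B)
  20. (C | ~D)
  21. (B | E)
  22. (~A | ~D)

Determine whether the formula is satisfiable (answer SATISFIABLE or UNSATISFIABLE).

UNSATISFIABLE

D = True:
  propagation gives B=True, A=True; an empty clause results — contradiction.
D = False:
  propagation gives A=True, E=False; an empty clause results — contradiction.
Every branch closes, so no satisfying assignment exists.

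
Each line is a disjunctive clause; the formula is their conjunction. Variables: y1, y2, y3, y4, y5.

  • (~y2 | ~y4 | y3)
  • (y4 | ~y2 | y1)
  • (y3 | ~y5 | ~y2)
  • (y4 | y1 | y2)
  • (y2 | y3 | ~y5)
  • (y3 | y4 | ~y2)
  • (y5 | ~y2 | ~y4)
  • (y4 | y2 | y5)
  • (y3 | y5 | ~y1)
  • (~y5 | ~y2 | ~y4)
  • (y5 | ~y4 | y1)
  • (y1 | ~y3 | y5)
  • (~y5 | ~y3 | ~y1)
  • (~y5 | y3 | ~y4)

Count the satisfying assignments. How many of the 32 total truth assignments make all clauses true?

3

Satisfying assignments:
  y1=F y2=F y3=T y4=T y5=T
  y1=T y2=F y3=T y4=T y5=F
  y1=T y2=T y3=T y4=F y5=F
That's 3 in total.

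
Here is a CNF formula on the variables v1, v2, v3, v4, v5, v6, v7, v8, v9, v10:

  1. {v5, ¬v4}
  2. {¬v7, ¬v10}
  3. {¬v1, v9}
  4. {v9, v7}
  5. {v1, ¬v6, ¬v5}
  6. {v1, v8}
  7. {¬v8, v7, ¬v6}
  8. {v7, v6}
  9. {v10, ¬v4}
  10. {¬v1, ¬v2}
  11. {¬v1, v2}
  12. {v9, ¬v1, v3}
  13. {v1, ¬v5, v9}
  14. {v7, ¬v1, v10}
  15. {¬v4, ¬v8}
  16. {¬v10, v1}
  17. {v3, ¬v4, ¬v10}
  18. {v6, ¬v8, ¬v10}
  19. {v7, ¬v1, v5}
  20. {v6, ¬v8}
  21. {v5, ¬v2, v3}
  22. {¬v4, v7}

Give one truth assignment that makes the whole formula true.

v1=0, v2=0, v3=1, v4=0, v5=0, v6=1, v7=1, v8=1, v9=1, v10=0

Pure literal: v3 appears only positively; assign v3 = True.
v4 occurs only negated in the remaining clauses — set v4 = False.
Set v1 = False and propagate.
  then v8 is forced to True.
  then v10 is forced to False.
  then v6 is forced to True.
  then v5 is forced to False.
  then v7 is forced to True.
v2, v9 are now unconstrained; take v2 = False, v9 = True.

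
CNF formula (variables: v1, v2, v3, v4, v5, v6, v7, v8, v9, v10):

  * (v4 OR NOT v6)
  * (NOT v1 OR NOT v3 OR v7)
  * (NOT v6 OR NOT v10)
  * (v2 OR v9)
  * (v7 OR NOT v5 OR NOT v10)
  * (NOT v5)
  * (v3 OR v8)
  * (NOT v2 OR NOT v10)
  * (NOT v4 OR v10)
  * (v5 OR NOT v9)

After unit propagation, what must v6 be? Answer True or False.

False

Unit clause (NOT v5) sets v5 = False.
From (v5 OR NOT v9) and v5 = False: v9 = False.
From (v9 OR v2) and v9 = False: v2 = True.
From (NOT v10 OR NOT v2) and v2 = True: v10 = False.
(NOT v4 OR v10) with v10 = False leaves only NOT v4, so v4 = False.
From (v4 OR NOT v6) and v4 = False: v6 = False.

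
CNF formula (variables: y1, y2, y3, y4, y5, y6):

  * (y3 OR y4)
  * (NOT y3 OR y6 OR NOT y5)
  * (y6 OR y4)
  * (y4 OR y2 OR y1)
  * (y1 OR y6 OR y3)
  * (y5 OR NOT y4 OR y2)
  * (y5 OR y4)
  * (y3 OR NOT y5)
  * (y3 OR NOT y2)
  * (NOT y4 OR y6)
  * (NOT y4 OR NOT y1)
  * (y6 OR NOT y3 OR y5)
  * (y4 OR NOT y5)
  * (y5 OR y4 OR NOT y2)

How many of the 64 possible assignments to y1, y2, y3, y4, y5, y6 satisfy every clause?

3

The models are:
  y1=F y2=F y3=T y4=T y5=T y6=T
  y1=F y2=T y3=T y4=T y5=F y6=T
  y1=F y2=T y3=T y4=T y5=T y6=T
Count: 3.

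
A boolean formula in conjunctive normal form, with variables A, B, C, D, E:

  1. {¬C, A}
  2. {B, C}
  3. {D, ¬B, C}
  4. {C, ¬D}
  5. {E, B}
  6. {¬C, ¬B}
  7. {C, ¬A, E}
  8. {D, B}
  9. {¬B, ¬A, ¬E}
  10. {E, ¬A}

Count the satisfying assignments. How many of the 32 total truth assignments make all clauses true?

Satisfying assignments:
  A=1 B=0 C=1 D=1 E=1
That's 1 in total.

1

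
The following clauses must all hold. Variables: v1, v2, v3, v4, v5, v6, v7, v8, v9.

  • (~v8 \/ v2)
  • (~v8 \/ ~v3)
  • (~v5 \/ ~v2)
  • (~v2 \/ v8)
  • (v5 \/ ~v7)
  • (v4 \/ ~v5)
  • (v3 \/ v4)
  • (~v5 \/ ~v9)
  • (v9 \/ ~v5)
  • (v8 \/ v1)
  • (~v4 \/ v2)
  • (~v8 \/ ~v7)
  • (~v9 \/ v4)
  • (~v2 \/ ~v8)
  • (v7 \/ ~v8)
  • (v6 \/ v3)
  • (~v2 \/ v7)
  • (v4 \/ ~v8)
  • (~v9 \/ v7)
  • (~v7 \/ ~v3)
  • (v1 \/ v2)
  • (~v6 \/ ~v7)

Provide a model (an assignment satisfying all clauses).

v1 occurs only positively in the remaining clauses — set v1 = True.
Branch on v2: take v2 = False.
  then v8 is forced to False.
  then v4 is forced to False.
  then v5 is forced to False.
  then v7 is forced to False.
  then v3 is forced to True.
  then v9 is forced to False.
v6 is now unconstrained; take v6 = True.
Every clause has at least one true literal under this assignment.
Check each clause:
  1. (v2 \/ ~v8) — ~v8 is true.
  2. (~v3 \/ ~v8) — ~v8 is true.
  3. (~v5 \/ ~v2) — ~v5 is true.
  4. (~v2 \/ v8) — ~v2 is true.
  5. (~v7 \/ v5) — ~v7 is true.
  6. (~v5 \/ v4) — ~v5 is true.
  7. (v3 \/ v4) — v3 is true.
  8. (~v9 \/ ~v5) — ~v5 is true.
  9. (~v5 \/ v9) — ~v5 is true.
  10. (v8 \/ v1) — v1 is true.
  11. (~v4 \/ v2) — ~v4 is true.
  12. (~v7 \/ ~v8) — ~v8 is true.
  13. (~v9 \/ v4) — ~v9 is true.
  14. (~v8 \/ ~v2) — ~v8 is true.
  15. (~v8 \/ v7) — ~v8 is true.
  16. (v6 \/ v3) — v3 is true.
  17. (v7 \/ ~v2) — ~v2 is true.
  18. (~v8 \/ v4) — ~v8 is true.
  19. (~v9 \/ v7) — ~v9 is true.
  20. (~v7 \/ ~v3) — ~v7 is true.
  21. (v1 \/ v2) — v1 is true.
  22. (~v6 \/ ~v7) — ~v7 is true.

v1=T, v2=F, v3=T, v4=F, v5=F, v6=T, v7=F, v8=F, v9=F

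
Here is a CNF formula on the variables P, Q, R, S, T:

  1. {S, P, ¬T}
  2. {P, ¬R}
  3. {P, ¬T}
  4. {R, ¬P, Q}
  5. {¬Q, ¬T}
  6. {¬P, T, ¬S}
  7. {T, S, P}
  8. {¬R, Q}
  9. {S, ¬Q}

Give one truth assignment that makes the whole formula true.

Set P = False and propagate.
  then R is forced to False.
  then T is forced to False.
  then S is forced to True.
Q is now unconstrained; take Q = False.
Every clause has at least one true literal under this assignment.
Check each clause:
  1. {¬T, S, P} — ¬T is true.
  2. {¬R, P} — ¬R is true.
  3. {¬T, P} — ¬T is true.
  4. {Q, R, ¬P} — ¬P is true.
  5. {¬T, ¬Q} — ¬T is true.
  6. {¬P, T, ¬S} — ¬P is true.
  7. {S, P, T} — S is true.
  8. {Q, ¬R} — ¬R is true.
  9. {¬Q, S} — S is true.

P=F, Q=F, R=F, S=T, T=F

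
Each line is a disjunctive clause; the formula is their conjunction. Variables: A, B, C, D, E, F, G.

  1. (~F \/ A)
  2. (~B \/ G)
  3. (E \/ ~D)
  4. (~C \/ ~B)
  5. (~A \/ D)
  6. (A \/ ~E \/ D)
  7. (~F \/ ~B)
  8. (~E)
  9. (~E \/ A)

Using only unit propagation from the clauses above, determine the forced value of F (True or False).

False

(~E) stands alone — E = False.
(E \/ ~D) with E = False leaves only ~D, so D = False.
(~A \/ D): since D = False, the clause reduces to (~A). A = False.
From (~F \/ A) and A = False: F = False.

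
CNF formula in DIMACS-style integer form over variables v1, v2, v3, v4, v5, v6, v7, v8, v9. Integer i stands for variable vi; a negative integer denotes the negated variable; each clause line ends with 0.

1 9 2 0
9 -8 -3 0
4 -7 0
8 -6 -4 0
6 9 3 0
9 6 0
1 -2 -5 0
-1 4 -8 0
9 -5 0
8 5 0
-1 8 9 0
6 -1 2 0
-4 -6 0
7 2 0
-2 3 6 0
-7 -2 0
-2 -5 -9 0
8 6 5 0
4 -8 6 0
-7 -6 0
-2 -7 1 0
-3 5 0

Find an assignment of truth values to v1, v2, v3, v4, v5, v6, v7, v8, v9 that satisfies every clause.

v1=F, v2=F, v3=F, v4=T, v5=F, v6=F, v7=T, v8=T, v9=T

Check each clause:
  1. (v9 \/ v2 \/ v1) — v9 is true.
  2. (~v3 \/ ~v8 \/ v9) — v9 is true.
  3. (v4 \/ ~v7) — v4 is true.
  4. (~v6 \/ v8 \/ ~v4) — v8 is true.
  5. (v3 \/ v6 \/ v9) — v9 is true.
  6. (v6 \/ v9) — v9 is true.
  7. (~v5 \/ ~v2 \/ v1) — ~v5 is true.
  8. (~v1 \/ v4 \/ ~v8) — v4 is true.
  9. (~v5 \/ v9) — v9 is true.
  10. (v5 \/ v8) — v8 is true.
  11. (v8 \/ ~v1 \/ v9) — v8 is true.
  12. (v2 \/ ~v1 \/ v6) — ~v1 is true.
  13. (~v6 \/ ~v4) — ~v6 is true.
  14. (v2 \/ v7) — v7 is true.
  15. (~v2 \/ v6 \/ v3) — ~v2 is true.
  16. (~v7 \/ ~v2) — ~v2 is true.
  17. (~v5 \/ ~v9 \/ ~v2) — ~v5 is true.
  18. (v5 \/ v8 \/ v6) — v8 is true.
  19. (v4 \/ ~v8 \/ v6) — v4 is true.
  20. (~v6 \/ ~v7) — ~v6 is true.
  21. (~v7 \/ ~v2 \/ v1) — ~v2 is true.
  22. (~v3 \/ v5) — ~v3 is true.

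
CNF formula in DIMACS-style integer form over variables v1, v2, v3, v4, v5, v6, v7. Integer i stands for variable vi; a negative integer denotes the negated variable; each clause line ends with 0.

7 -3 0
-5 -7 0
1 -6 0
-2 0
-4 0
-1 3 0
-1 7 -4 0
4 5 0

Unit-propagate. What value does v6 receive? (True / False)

False

Unit clause (~v2) sets v2 = False.
(~v4) stands alone — v4 = False.
(v5 \/ v4): since v4 = False, the clause reduces to (v5). v5 = True.
(~v5 \/ ~v7) with v5 = True leaves only ~v7, so v7 = False.
(~v3 \/ v7) with v7 = False leaves only ~v3, so v3 = False.
(~v1 \/ v3): since v3 = False, the clause reduces to (~v1). v1 = False.
In (~v6 \/ v1), v1 is now false; ~v6 must hold, so v6 = False.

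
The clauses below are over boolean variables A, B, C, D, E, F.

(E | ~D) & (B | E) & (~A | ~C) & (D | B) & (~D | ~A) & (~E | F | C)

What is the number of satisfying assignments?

16

Split on D, then E.
  D=T, E=T: B free; 3 ways for (A,C,F) × 2^1 = 6.
  D=T, E=F: a clause becomes empty — 0.
  D=F, E=T: remaining (A,B,C,F) ∈ {(F,T,F,T); (F,T,T,F); (F,T,T,T); (T,T,F,T)} — 4.
  D=F, E=F: F free; 3 ways for (A,B,C) × 2^1 = 6.
Total: 6 + 0 + 4 + 6 = 16.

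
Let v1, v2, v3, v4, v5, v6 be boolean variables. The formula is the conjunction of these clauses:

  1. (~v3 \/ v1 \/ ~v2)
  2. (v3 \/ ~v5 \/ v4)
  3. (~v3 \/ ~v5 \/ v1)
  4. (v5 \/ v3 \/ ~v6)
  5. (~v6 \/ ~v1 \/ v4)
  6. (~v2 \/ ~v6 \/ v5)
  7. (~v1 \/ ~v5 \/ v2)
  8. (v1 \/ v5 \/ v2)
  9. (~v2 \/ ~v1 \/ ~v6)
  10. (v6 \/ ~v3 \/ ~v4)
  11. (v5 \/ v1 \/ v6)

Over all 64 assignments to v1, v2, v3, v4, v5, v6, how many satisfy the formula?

Split on v1, then v5.
  v1=T, v5=T: remaining (v2,v3,v4,v6) ∈ {(T,F,T,F); (T,T,F,F)} — 2.
  v1=T, v5=F: 7 of the 16 assignments to (v2,v3,v4,v6) work.
  v1=F, v5=T: remaining (v2,v3,v4,v6) ∈ {(F,F,T,F); (F,F,T,T); (T,F,T,F); (T,F,T,T)} — 4.
  v1=F, v5=F: a clause becomes empty — 0.
Total: 2 + 7 + 4 + 0 = 13.

13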